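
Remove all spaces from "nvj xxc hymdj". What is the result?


Input string: 'nvj xxc hymdj'
Operation: remove all spaces
Words: 'nvj', 'xxc', 'hymdj'
Join without spaces: nvjxxchymdj


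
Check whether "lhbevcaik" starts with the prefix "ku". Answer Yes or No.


Input string: 'lhbevcaik'
Prefix to check: 'ku'
First 2 characters of input: 'lh'
Match: False
Result: No


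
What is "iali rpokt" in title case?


Input string: 'iali rpokt'
Operation: capitalize first letter of each word
Word transformations: 'iali'->'Iali', 'rpokt'->'Rpokt'
Result: Iali Rpokt


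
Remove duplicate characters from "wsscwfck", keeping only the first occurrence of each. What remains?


Input: 'wsscwfck'
Operation: keep first occurrence of each character
Scan: s[0]='w' new -> keep; s[1]='s' new -> keep; s[2]='s' seen -> skip; s[3]='c' new -> keep; s[4]='w' seen -> skip; s[5]='f' new -> keep; s[6]='c' seen -> skip; s[7]='k' new -> keep
Result: wscfk


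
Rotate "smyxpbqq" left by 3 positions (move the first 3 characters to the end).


Input: 'smyxpbqq', shift = 3
Operation: split at index 3 and swap parts
Front part s[0:3] = 'smy'
Back part s[3:] = 'xpbqq'
Rotated = back + front = 'xpbqq' + 'smy'
Result: xpbqqsmy


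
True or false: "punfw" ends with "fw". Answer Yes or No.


Input string: 'punfw'
Suffix to check: 'fw'
Last 2 characters of input: 'fw'
Match: True
Result: Yes


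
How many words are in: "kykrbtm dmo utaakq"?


Input string: 'kykrbtm dmo utaakq'
Operation: split by spaces
Words found: 'kykrbtm', 'dmo', 'utaakq'
Word count: 3


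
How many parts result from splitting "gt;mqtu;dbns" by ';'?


Input string: 'gt;mqtu;dbns'
Delimiter: ';'
Split result: 'gt', 'mqtu', 'dbns'
Number of parts: 3


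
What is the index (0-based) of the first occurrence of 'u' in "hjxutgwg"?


Input string: 'hjxutgwg'
Target: 'u'
Scanning left to right: s[0]='h', s[1]='j', s[2]='x', s[3]='u'
First match at index: 3


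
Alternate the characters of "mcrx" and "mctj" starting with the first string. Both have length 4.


String 1: 'mcrx'
String 2: 'mctj'
Operation: alternate characters
Pairs: 'm'+'m', 'c'+'c', 'r'+'t', 'x'+'j'
Result: mmccrtxj


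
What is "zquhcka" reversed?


Input string: 'zquhcka'
Operation: reverse character order
Original order: 'z' -> 'q' -> 'u' -> 'h' -> 'c' -> 'k' -> 'a'
Reversed order: 'a' -> 'k' -> 'c' -> 'h' -> 'u' -> 'q' -> 'z'
Result: akchuqz


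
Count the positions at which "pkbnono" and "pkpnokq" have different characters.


String 1: 'pkbnono'
String 2: 'pkpnokq'
Compare each position: pos 0: 'p'=='p', pos 1: 'k'=='k', pos 2: 'b'!='p', pos 3: 'n'=='n', pos 4: 'o'=='o', pos 5: 'n'!='k', pos 6: 'o'!='q'
Differing positions: 3
Hamming distance: 3


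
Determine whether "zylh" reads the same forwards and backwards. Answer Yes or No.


Input string: 'zylh'
Reversed: 'hlyz'
Compare pairs: s[0]='z' vs s[3]='h' (mismatch), s[1]='y' vs s[2]='l' (mismatch)
Palindrome: No


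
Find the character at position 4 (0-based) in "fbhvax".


Input string: 'fbhvax'
Operation: get character at index 4
Index mapping: s[0]='f', s[1]='b', s[2]='h', s[3]='v', s[4]='a'
Result: 'a'


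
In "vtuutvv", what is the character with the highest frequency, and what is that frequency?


Input: 'vtuutvv'
Operation: tally each character
Counts: 't':2, 'u':2, 'v':3
Maximum: 'v' appears 3 times


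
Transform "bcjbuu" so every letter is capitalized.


Input string: 'bcjbuu'
Operation: convert each letter to uppercase
Mapping: 'b'->'B', 'c'->'C', 'j'->'J', 'b'->'B', 'u'->'U', 'u'->'U'
Result: BCJBUU


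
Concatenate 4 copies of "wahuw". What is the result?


Input string: 'wahuw'
Operation: repeat 4 times
Concatenation: 'wahuw' + 'wahuw' + 'wahuw' + 'wahuw'
Result: wahuwwahuwwahuwwahuw


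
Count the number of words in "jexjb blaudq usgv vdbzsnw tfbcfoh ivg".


Input string: 'jexjb blaudq usgv vdbzsnw tfbcfoh ivg'
Operation: split by spaces
Words found: 'jexjb', 'blaudq', 'usgv', 'vdbzsnw', 'tfbcfoh', 'ivg'
Word count: 6


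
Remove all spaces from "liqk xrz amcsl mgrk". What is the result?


Input string: 'liqk xrz amcsl mgrk'
Operation: remove all spaces
Words: 'liqk', 'xrz', 'amcsl', 'mgrk'
Join without spaces: liqkxrzamcslmgrk


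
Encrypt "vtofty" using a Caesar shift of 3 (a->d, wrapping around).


Input: 'vtofty', shift = 3
Operation: for each letter, (position + 3) mod 26
Mapping: 'v'(21+3=24)->'y', 't'(19+3=22)->'w', 'o'(14+3=17)->'r', 'f'(5+3=8)->'i', 't'(19+3=22)->'w', 'y'(24+3=27, 27 mod 26=1)->'b'
Result: ywriwb


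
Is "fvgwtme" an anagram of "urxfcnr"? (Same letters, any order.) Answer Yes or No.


String 1: 'urxfcnr' -> sorted: 'cfnrrux'
String 2: 'fvgwtme' -> sorted: 'efgmtvw'
Compare sorted forms: 'cfnrrux' != 'efgmtvw'
Anagram: No


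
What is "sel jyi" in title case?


Input string: 'sel jyi'
Operation: capitalize first letter of each word
Word transformations: 'sel'->'Sel', 'jyi'->'Jyi'
Result: Sel Jyi


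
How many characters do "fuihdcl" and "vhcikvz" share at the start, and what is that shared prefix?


String 1: 'fuihdcl'
String 2: 'vhcikvz'
Compare position by position:
pos 0: 'f' vs 'v' differ -> stop
Longest common prefix: "" (length 0)


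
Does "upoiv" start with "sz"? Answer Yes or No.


Input string: 'upoiv'
Prefix to check: 'sz'
First 2 characters of input: 'up'
Match: False
Result: No


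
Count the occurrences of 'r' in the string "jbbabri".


Input string: 'jbbabri'
Target character: 'r'
Scan each position: s[5]='r'
Matches found at indices: 5
Total: 1


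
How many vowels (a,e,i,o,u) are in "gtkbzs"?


Input string: 'gtkbzs'
Operation: count vowels (a, e, i, o, u)
Scan: s[0]='g', s[1]='t', s[2]='k', s[3]='b', s[4]='z', s[5]='s'
Vowels found: 0
Result: 0


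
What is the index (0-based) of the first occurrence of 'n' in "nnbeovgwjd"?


Input string: 'nnbeovgwjd'
Target: 'n'
Scanning left to right: s[0]='n'
First match at index: 0


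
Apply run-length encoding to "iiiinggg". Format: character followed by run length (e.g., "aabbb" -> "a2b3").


Input: 'iiiinggg'
Operation: identify consecutive runs
Runs: 'iiii' -> i4, 'n' -> n1, 'ggg' -> g3
Encoded: i4n1g3


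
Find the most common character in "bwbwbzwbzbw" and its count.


Input: 'bwbwbzwbzbw'
Operation: tally each character
Counts: 'b':5, 'w':4, 'z':2
Maximum: 'b' appears 5 times


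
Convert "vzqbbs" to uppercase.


Input string: 'vzqbbs'
Operation: convert each letter to uppercase
Mapping: 'v'->'V', 'z'->'Z', 'q'->'Q', 'b'->'B', 'b'->'B', 's'->'S'
Result: VZQBBS


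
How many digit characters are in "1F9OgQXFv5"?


Input string: '1F9OgQXFv5'
Operation: count digit characters (0-9)
Scan: '1'(digit), 'F', '9'(digit), 'O', 'g', 'Q', 'X', 'F', 'v', '5'(digit)
Digits found: 3
Result: 3


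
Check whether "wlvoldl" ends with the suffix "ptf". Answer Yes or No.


Input string: 'wlvoldl'
Suffix to check: 'ptf'
Last 3 characters of input: 'ldl'
Match: False
Result: No


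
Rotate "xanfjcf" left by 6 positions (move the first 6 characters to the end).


Input: 'xanfjcf', shift = 6
Operation: split at index 6 and swap parts
Front part s[0:6] = 'xanfjc'
Back part s[6:] = 'f'
Rotated = back + front = 'f' + 'xanfjc'
Result: fxanfjc


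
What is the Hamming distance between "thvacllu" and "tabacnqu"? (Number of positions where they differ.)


String 1: 'thvacllu'
String 2: 'tabacnqu'
Compare each position: pos 0: 't'=='t', pos 1: 'h'!='a', pos 2: 'v'!='b', pos 3: 'a'=='a', pos 4: 'c'=='c', pos 5: 'l'!='n', pos 6: 'l'!='q', pos 7: 'u'=='u'
Differing positions: 4
Hamming distance: 4


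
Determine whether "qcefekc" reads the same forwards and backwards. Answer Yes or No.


Input string: 'qcefekc'
Reversed: 'ckefecq'
Compare pairs: s[0]='q' vs s[6]='c' (mismatch), s[1]='c' vs s[5]='k' (mismatch), s[2]='e' vs s[4]='e' (match)
Palindrome: No


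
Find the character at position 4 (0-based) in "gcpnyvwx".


Input string: 'gcpnyvwx'
Operation: get character at index 4
Index mapping: s[0]='g', s[1]='c', s[2]='p', s[3]='n', s[4]='y'
Result: 'y'


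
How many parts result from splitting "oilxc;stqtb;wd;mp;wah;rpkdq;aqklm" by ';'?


Input string: 'oilxc;stqtb;wd;mp;wah;rpkdq;aqklm'
Delimiter: ';'
Split result: 'oilxc', 'stqtb', 'wd', 'mp', 'wah', 'rpkdq', 'aqklm'
Number of parts: 7


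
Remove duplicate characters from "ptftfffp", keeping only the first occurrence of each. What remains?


Input: 'ptftfffp'
Operation: keep first occurrence of each character
Scan: s[0]='p' new -> keep; s[1]='t' new -> keep; s[2]='f' new -> keep; s[3]='t' seen -> skip; s[4]='f' seen -> skip; s[5]='f' seen -> skip; s[6]='f' seen -> skip; s[7]='p' seen -> skip
Result: ptf


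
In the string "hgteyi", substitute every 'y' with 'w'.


Input string: 'hgteyi'
Operation: replace 'y' with 'w'
Positions of 'y': 4
After replacement: hgtewi


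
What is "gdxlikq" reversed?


Input string: 'gdxlikq'
Operation: reverse character order
Original order: 'g' -> 'd' -> 'x' -> 'l' -> 'i' -> 'k' -> 'q'
Reversed order: 'q' -> 'k' -> 'i' -> 'l' -> 'x' -> 'd' -> 'g'
Result: qkilxdg


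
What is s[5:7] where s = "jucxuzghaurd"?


Input string: 'jucxuzghaurd'
Operation: slice [5:7]
Extract characters: s[5]='z', s[6]='g'
Result: zg


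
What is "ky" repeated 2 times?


Input string: 'ky'
Operation: repeat 2 times
Concatenation: 'ky' + 'ky'
Result: kyky


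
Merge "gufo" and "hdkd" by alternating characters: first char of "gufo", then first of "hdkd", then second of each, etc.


String 1: 'gufo'
String 2: 'hdkd'
Operation: alternate characters
Pairs: 'g'+'h', 'u'+'d', 'f'+'k', 'o'+'d'
Result: ghudfkod


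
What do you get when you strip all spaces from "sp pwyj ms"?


Input string: 'sp pwyj ms'
Operation: remove all spaces
Words: 'sp', 'pwyj', 'ms'
Join without spaces: sppwyjms


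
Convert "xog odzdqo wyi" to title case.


Input string: 'xog odzdqo wyi'
Operation: capitalize first letter of each word
Word transformations: 'xog'->'Xog', 'odzdqo'->'Odzdqo', 'wyi'->'Wyi'
Result: Xog Odzdqo Wyi


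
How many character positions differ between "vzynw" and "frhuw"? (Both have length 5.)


String 1: 'vzynw'
String 2: 'frhuw'
Compare each position: pos 0: 'v'!='f', pos 1: 'z'!='r', pos 2: 'y'!='h', pos 3: 'n'!='u', pos 4: 'w'=='w'
Differing positions: 4
Hamming distance: 4


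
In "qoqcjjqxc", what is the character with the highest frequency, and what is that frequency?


Input: 'qoqcjjqxc'
Operation: tally each character
Counts: 'c':2, 'j':2, 'o':1, 'q':3, 'x':1
Maximum: 'q' appears 3 times


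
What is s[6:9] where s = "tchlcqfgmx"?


Input string: 'tchlcqfgmx'
Operation: slice [6:9]
Extract characters: s[6]='f', s[7]='g', s[8]='m'
Result: fgm


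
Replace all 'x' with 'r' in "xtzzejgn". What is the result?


Input string: 'xtzzejgn'
Operation: replace 'x' with 'r'
Positions of 'x': 0
After replacement: rtzzejgn


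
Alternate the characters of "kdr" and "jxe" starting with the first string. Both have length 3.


String 1: 'kdr'
String 2: 'jxe'
Operation: alternate characters
Pairs: 'k'+'j', 'd'+'x', 'r'+'e'
Result: kjdxre


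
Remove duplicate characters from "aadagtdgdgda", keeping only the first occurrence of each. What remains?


Input: 'aadagtdgdgda'
Operation: keep first occurrence of each character
Scan: s[0]='a' new -> keep; s[1]='a' seen -> skip; s[2]='d' new -> keep; s[3]='a' seen -> skip; s[4]='g' new -> keep; s[5]='t' new -> keep; s[6]='d' seen -> skip; s[7]='g' seen -> skip; s[8]='d' seen -> skip; s[9]='g' seen -> skip; s[10]='d' seen -> skip; s[11]='a' seen -> skip
Result: adgt


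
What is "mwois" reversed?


Input string: 'mwois'
Operation: reverse character order
Original order: 'm' -> 'w' -> 'o' -> 'i' -> 's'
Reversed order: 's' -> 'i' -> 'o' -> 'w' -> 'm'
Result: siowm


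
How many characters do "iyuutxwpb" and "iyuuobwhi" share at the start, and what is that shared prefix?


String 1: 'iyuutxwpb'
String 2: 'iyuuobwhi'
Compare position by position:
pos 0: 'i' vs 'i' match
pos 1: 'y' vs 'y' match
pos 2: 'u' vs 'u' match
pos 3: 'u' vs 'u' match
pos 4: 't' vs 'o' differ -> stop
Longest common prefix: "iyuu" (length 4)


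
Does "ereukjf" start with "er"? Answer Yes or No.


Input string: 'ereukjf'
Prefix to check: 'er'
First 2 characters of input: 'er'
Match: True
Result: Yes


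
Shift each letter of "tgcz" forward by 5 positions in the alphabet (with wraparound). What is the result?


Input: 'tgcz', shift = 5
Operation: for each letter, (position + 5) mod 26
Mapping: 't'(19+5=24)->'y', 'g'(6+5=11)->'l', 'c'(2+5=7)->'h', 'z'(25+5=30, 30 mod 26=4)->'e'
Result: ylhe


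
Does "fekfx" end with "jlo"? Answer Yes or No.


Input string: 'fekfx'
Suffix to check: 'jlo'
Last 3 characters of input: 'kfx'
Match: False
Result: No


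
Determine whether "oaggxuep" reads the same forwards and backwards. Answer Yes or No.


Input string: 'oaggxuep'
Reversed: 'peuxggao'
Compare pairs: s[0]='o' vs s[7]='p' (mismatch), s[1]='a' vs s[6]='e' (mismatch), s[2]='g' vs s[5]='u' (mismatch), s[3]='g' vs s[4]='x' (mismatch)
Palindrome: No


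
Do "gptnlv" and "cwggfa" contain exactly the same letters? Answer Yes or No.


String 1: 'gptnlv' -> sorted: 'glnptv'
String 2: 'cwggfa' -> sorted: 'acfggw'
Compare sorted forms: 'glnptv' != 'acfggw'
Anagram: No


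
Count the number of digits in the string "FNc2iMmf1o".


Input string: 'FNc2iMmf1o'
Operation: count digit characters (0-9)
Scan: 'F', 'N', 'c', '2'(digit), 'i', 'M', 'm', 'f', '1'(digit), 'o'
Digits found: 2
Result: 2


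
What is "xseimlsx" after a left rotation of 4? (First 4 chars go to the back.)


Input: 'xseimlsx', shift = 4
Operation: split at index 4 and swap parts
Front part s[0:4] = 'xsei'
Back part s[4:] = 'mlsx'
Rotated = back + front = 'mlsx' + 'xsei'
Result: mlsxxsei


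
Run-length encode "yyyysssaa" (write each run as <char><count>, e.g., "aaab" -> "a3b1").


Input: 'yyyysssaa'
Operation: identify consecutive runs
Runs: 'yyyy' -> y4, 'sss' -> s3, 'aa' -> a2
Encoded: y4s3a2


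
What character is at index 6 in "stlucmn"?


Input string: 'stlucmn'
Operation: get character at index 6
Index mapping: s[0]='s', s[1]='t', s[2]='l', s[3]='u', s[4]='c', s[5]='m', s[6]='n'
Result: 'n'


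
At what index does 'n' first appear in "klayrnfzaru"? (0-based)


Input string: 'klayrnfzaru'
Target: 'n'
Scanning left to right: s[0]='k', s[1]='l', s[2]='a', s[3]='y', s[4]='r', s[5]='n'
First match at index: 5


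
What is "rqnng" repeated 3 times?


Input string: 'rqnng'
Operation: repeat 3 times
Concatenation: 'rqnng' + 'rqnng' + 'rqnng'
Result: rqnngrqnngrqnng


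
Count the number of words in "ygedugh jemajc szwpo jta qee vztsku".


Input string: 'ygedugh jemajc szwpo jta qee vztsku'
Operation: split by spaces
Words found: 'ygedugh', 'jemajc', 'szwpo', 'jta', 'qee', 'vztsku'
Word count: 6


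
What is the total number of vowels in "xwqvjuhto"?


Input string: 'xwqvjuhto'
Operation: count vowels (a, e, i, o, u)
Scan: s[0]='x', s[1]='w', s[2]='q', s[3]='v', s[4]='j', s[5]='u' (vowel), s[6]='h', s[7]='t', s[8]='o' (vowel)
Vowels found: 2
Result: 2


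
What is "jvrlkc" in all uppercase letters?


Input string: 'jvrlkc'
Operation: convert each letter to uppercase
Mapping: 'j'->'J', 'v'->'V', 'r'->'R', 'l'->'L', 'k'->'K', 'c'->'C'
Result: JVRLKC


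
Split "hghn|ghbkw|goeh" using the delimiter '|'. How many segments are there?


Input string: 'hghn|ghbkw|goeh'
Delimiter: '|'
Split result: 'hghn', 'ghbkw', 'goeh'
Number of parts: 3


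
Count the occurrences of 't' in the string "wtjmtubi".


Input string: 'wtjmtubi'
Target character: 't'
Scan each position: s[1]='t', s[4]='t'
Matches found at indices: 1, 4
Total: 2


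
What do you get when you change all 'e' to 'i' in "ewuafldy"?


Input string: 'ewuafldy'
Operation: replace 'e' with 'i'
Positions of 'e': 0
After replacement: iwuafldy


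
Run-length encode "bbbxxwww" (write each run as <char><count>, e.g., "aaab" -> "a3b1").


Input: 'bbbxxwww'
Operation: identify consecutive runs
Runs: 'bbb' -> b3, 'xx' -> x2, 'www' -> w3
Encoded: b3x2w3


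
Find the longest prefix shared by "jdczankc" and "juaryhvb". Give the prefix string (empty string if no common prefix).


String 1: 'jdczankc'
String 2: 'juaryhvb'
Compare position by position:
pos 0: 'j' vs 'j' match
pos 1: 'd' vs 'u' differ -> stop
Longest common prefix: "j" (length 1)


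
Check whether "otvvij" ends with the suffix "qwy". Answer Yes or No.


Input string: 'otvvij'
Suffix to check: 'qwy'
Last 3 characters of input: 'vij'
Match: False
Result: No


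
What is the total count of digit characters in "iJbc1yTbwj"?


Input string: 'iJbc1yTbwj'
Operation: count digit characters (0-9)
Scan: 'i', 'J', 'b', 'c', '1'(digit), 'y', 'T', 'b', 'w', 'j'
Digits found: 1
Result: 1


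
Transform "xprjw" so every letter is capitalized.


Input string: 'xprjw'
Operation: convert each letter to uppercase
Mapping: 'x'->'X', 'p'->'P', 'r'->'R', 'j'->'J', 'w'->'W'
Result: XPRJW


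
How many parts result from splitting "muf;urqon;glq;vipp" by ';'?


Input string: 'muf;urqon;glq;vipp'
Delimiter: ';'
Split result: 'muf', 'urqon', 'glq', 'vipp'
Number of parts: 4


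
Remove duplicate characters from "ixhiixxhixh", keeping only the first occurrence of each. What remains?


Input: 'ixhiixxhixh'
Operation: keep first occurrence of each character
Scan: s[0]='i' new -> keep; s[1]='x' new -> keep; s[2]='h' new -> keep; s[3]='i' seen -> skip; s[4]='i' seen -> skip; s[5]='x' seen -> skip; s[6]='x' seen -> skip; s[7]='h' seen -> skip; s[8]='i' seen -> skip; s[9]='x' seen -> skip; s[10]='h' seen -> skip
Result: ixh


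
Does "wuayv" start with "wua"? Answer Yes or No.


Input string: 'wuayv'
Prefix to check: 'wua'
First 3 characters of input: 'wua'
Match: True
Result: Yes


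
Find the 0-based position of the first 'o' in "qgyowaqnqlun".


Input string: 'qgyowaqnqlun'
Target: 'o'
Scanning left to right: s[0]='q', s[1]='g', s[2]='y', s[3]='o'
First match at index: 3


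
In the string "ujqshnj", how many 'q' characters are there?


Input string: 'ujqshnj'
Target character: 'q'
Scan each position: s[2]='q'
Matches found at indices: 2
Total: 1


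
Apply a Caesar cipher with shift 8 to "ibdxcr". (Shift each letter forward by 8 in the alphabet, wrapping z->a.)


Input: 'ibdxcr', shift = 8
Operation: for each letter, (position + 8) mod 26
Mapping: 'i'(8+8=16)->'q', 'b'(1+8=9)->'j', 'd'(3+8=11)->'l', 'x'(23+8=31, 31 mod 26=5)->'f', 'c'(2+8=10)->'k', 'r'(17+8=25)->'z'
Result: qjlfkz


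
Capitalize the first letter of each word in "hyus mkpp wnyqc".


Input string: 'hyus mkpp wnyqc'
Operation: capitalize first letter of each word
Word transformations: 'hyus'->'Hyus', 'mkpp'->'Mkpp', 'wnyqc'->'Wnyqc'
Result: Hyus Mkpp Wnyqc


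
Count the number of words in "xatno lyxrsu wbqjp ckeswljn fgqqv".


Input string: 'xatno lyxrsu wbqjp ckeswljn fgqqv'
Operation: split by spaces
Words found: 'xatno', 'lyxrsu', 'wbqjp', 'ckeswljn', 'fgqqv'
Word count: 5


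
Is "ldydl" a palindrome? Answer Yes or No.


Input string: 'ldydl'
Reversed: 'ldydl'
Compare pairs: s[0]='l' vs s[4]='l' (match), s[1]='d' vs s[3]='d' (match)
Palindrome: Yes


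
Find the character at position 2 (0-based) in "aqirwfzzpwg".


Input string: 'aqirwfzzpwg'
Operation: get character at index 2
Index mapping: s[0]='a', s[1]='q', s[2]='i'
Result: 'i'


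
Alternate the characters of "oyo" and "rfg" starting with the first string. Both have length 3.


String 1: 'oyo'
String 2: 'rfg'
Operation: alternate characters
Pairs: 'o'+'r', 'y'+'f', 'o'+'g'
Result: oryfog


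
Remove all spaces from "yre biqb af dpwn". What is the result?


Input string: 'yre biqb af dpwn'
Operation: remove all spaces
Words: 'yre', 'biqb', 'af', 'dpwn'
Join without spaces: yrebiqbafdpwn


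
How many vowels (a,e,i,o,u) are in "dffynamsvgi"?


Input string: 'dffynamsvgi'
Operation: count vowels (a, e, i, o, u)
Scan: s[0]='d', s[1]='f', s[2]='f', s[3]='y', s[4]='n', s[5]='a' (vowel), s[6]='m', s[7]='s', s[8]='v', s[9]='g', s[10]='i' (vowel)
Vowels found: 2
Result: 2


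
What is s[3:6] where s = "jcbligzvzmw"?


Input string: 'jcbligzvzmw'
Operation: slice [3:6]
Extract characters: s[3]='l', s[4]='i', s[5]='g'
Result: lig


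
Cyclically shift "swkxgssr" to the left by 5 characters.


Input: 'swkxgssr', shift = 5
Operation: split at index 5 and swap parts
Front part s[0:5] = 'swkxg'
Back part s[5:] = 'ssr'
Rotated = back + front = 'ssr' + 'swkxg'
Result: ssrswkxg


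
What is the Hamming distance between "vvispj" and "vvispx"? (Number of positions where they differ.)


String 1: 'vvispj'
String 2: 'vvispx'
Compare each position: pos 0: 'v'=='v', pos 1: 'v'=='v', pos 2: 'i'=='i', pos 3: 's'=='s', pos 4: 'p'=='p', pos 5: 'j'!='x'
Differing positions: 1
Hamming distance: 1


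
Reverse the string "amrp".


Input string: 'amrp'
Operation: reverse character order
Original order: 'a' -> 'm' -> 'r' -> 'p'
Reversed order: 'p' -> 'r' -> 'm' -> 'a'
Result: prma


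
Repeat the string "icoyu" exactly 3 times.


Input string: 'icoyu'
Operation: repeat 3 times
Concatenation: 'icoyu' + 'icoyu' + 'icoyu'
Result: icoyuicoyuicoyu


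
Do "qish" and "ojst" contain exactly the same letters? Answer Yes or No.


String 1: 'qish' -> sorted: 'hiqs'
String 2: 'ojst' -> sorted: 'jost'
Compare sorted forms: 'hiqs' != 'jost'
Anagram: No


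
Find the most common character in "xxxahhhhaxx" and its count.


Input: 'xxxahhhhaxx'
Operation: tally each character
Counts: 'a':2, 'h':4, 'x':5
Maximum: 'x' appears 5 times


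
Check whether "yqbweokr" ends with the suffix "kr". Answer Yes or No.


Input string: 'yqbweokr'
Suffix to check: 'kr'
Last 2 characters of input: 'kr'
Match: True
Result: Yes


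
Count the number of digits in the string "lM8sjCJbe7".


Input string: 'lM8sjCJbe7'
Operation: count digit characters (0-9)
Scan: 'l', 'M', '8'(digit), 's', 'j', 'C', 'J', 'b', 'e', '7'(digit)
Digits found: 2
Result: 2


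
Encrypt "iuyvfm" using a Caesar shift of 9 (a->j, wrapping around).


Input: 'iuyvfm', shift = 9
Operation: for each letter, (position + 9) mod 26
Mapping: 'i'(8+9=17)->'r', 'u'(20+9=29, 29 mod 26=3)->'d', 'y'(24+9=33, 33 mod 26=7)->'h', 'v'(21+9=30, 30 mod 26=4)->'e', 'f'(5+9=14)->'o', 'm'(12+9=21)->'v'
Result: rdheov


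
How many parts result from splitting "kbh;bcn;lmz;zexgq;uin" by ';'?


Input string: 'kbh;bcn;lmz;zexgq;uin'
Delimiter: ';'
Split result: 'kbh', 'bcn', 'lmz', 'zexgq', 'uin'
Number of parts: 5


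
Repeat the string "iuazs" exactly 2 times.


Input string: 'iuazs'
Operation: repeat 2 times
Concatenation: 'iuazs' + 'iuazs'
Result: iuazsiuazs


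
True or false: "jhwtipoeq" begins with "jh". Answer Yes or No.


Input string: 'jhwtipoeq'
Prefix to check: 'jh'
First 2 characters of input: 'jh'
Match: True
Result: Yes


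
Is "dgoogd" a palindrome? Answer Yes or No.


Input string: 'dgoogd'
Reversed: 'dgoogd'
Compare pairs: s[0]='d' vs s[5]='d' (match), s[1]='g' vs s[4]='g' (match), s[2]='o' vs s[3]='o' (match)
Palindrome: Yes


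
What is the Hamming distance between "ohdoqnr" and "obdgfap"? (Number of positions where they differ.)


String 1: 'ohdoqnr'
String 2: 'obdgfap'
Compare each position: pos 0: 'o'=='o', pos 1: 'h'!='b', pos 2: 'd'=='d', pos 3: 'o'!='g', pos 4: 'q'!='f', pos 5: 'n'!='a', pos 6: 'r'!='p'
Differing positions: 5
Hamming distance: 5


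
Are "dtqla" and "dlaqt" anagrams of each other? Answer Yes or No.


String 1: 'dtqla' -> sorted: 'adlqt'
String 2: 'dlaqt' -> sorted: 'adlqt'
Compare sorted forms: 'adlqt' == 'adlqt'
Anagram: Yes


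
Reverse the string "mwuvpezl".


Input string: 'mwuvpezl'
Operation: reverse character order
Original order: 'm' -> 'w' -> 'u' -> 'v' -> 'p' -> 'e' -> 'z' -> 'l'
Reversed order: 'l' -> 'z' -> 'e' -> 'p' -> 'v' -> 'u' -> 'w' -> 'm'
Result: lzepvuwm


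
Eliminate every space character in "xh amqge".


Input string: 'xh amqge'
Operation: remove all spaces
Words: 'xh', 'amqge'
Join without spaces: xhamqge


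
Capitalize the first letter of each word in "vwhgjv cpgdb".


Input string: 'vwhgjv cpgdb'
Operation: capitalize first letter of each word
Word transformations: 'vwhgjv'->'Vwhgjv', 'cpgdb'->'Cpgdb'
Result: Vwhgjv Cpgdb


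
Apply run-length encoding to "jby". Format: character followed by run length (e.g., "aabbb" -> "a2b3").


Input: 'jby'
Operation: identify consecutive runs
Runs: 'j' -> j1, 'b' -> b1, 'y' -> y1
Encoded: j1b1y1


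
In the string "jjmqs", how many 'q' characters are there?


Input string: 'jjmqs'
Target character: 'q'
Scan each position: s[3]='q'
Matches found at indices: 3
Total: 1


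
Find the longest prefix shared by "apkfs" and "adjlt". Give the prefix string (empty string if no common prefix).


String 1: 'apkfs'
String 2: 'adjlt'
Compare position by position:
pos 0: 'a' vs 'a' match
pos 1: 'p' vs 'd' differ -> stop
Longest common prefix: "a" (length 1)


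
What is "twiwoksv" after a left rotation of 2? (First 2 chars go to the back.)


Input: 'twiwoksv', shift = 2
Operation: split at index 2 and swap parts
Front part s[0:2] = 'tw'
Back part s[2:] = 'iwoksv'
Rotated = back + front = 'iwoksv' + 'tw'
Result: iwoksvtw


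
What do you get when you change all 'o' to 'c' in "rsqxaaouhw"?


Input string: 'rsqxaaouhw'
Operation: replace 'o' with 'c'
Positions of 'o': 6
After replacement: rsqxaacuhw


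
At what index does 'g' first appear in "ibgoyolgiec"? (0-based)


Input string: 'ibgoyolgiec'
Target: 'g'
Scanning left to right: s[0]='i', s[1]='b', s[2]='g'
First match at index: 2


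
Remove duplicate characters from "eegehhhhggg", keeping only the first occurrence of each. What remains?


Input: 'eegehhhhggg'
Operation: keep first occurrence of each character
Scan: s[0]='e' new -> keep; s[1]='e' seen -> skip; s[2]='g' new -> keep; s[3]='e' seen -> skip; s[4]='h' new -> keep; s[5]='h' seen -> skip; s[6]='h' seen -> skip; s[7]='h' seen -> skip; s[8]='g' seen -> skip; s[9]='g' seen -> skip; s[10]='g' seen -> skip
Result: egh


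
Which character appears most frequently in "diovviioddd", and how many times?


Input: 'diovviioddd'
Operation: tally each character
Counts: 'd':4, 'i':3, 'o':2, 'v':2
Maximum: 'd' appears 4 times


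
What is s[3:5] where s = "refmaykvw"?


Input string: 'refmaykvw'
Operation: slice [3:5]
Extract characters: s[3]='m', s[4]='a'
Result: ma


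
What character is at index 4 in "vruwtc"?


Input string: 'vruwtc'
Operation: get character at index 4
Index mapping: s[0]='v', s[1]='r', s[2]='u', s[3]='w', s[4]='t'
Result: 't'


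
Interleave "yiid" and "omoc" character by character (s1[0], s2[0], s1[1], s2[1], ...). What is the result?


String 1: 'yiid'
String 2: 'omoc'
Operation: alternate characters
Pairs: 'y'+'o', 'i'+'m', 'i'+'o', 'd'+'c'
Result: yoimiodc


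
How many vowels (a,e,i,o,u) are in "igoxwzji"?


Input string: 'igoxwzji'
Operation: count vowels (a, e, i, o, u)
Scan: s[0]='i' (vowel), s[1]='g', s[2]='o' (vowel), s[3]='x', s[4]='w', s[5]='z', s[6]='j', s[7]='i' (vowel)
Vowels found: 3
Result: 3


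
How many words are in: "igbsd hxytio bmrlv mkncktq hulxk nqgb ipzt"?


Input string: 'igbsd hxytio bmrlv mkncktq hulxk nqgb ipzt'
Operation: split by spaces
Words found: 'igbsd', 'hxytio', 'bmrlv', 'mkncktq', 'hulxk', 'nqgb', 'ipzt'
Word count: 7


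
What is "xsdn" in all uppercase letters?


Input string: 'xsdn'
Operation: convert each letter to uppercase
Mapping: 'x'->'X', 's'->'S', 'd'->'D', 'n'->'N'
Result: XSDN


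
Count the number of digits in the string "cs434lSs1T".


Input string: 'cs434lSs1T'
Operation: count digit characters (0-9)
Scan: 'c', 's', '4'(digit), '3'(digit), '4'(digit), 'l', 'S', 's', '1'(digit), 'T'
Digits found: 4
Result: 4


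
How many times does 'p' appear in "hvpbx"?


Input string: 'hvpbx'
Target character: 'p'
Scan each position: s[2]='p'
Matches found at indices: 2
Total: 1


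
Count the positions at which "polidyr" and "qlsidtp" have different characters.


String 1: 'polidyr'
String 2: 'qlsidtp'
Compare each position: pos 0: 'p'!='q', pos 1: 'o'!='l', pos 2: 'l'!='s', pos 3: 'i'=='i', pos 4: 'd'=='d', pos 5: 'y'!='t', pos 6: 'r'!='p'
Differing positions: 5
Hamming distance: 5


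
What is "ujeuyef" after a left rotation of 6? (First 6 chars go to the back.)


Input: 'ujeuyef', shift = 6
Operation: split at index 6 and swap parts
Front part s[0:6] = 'ujeuye'
Back part s[6:] = 'f'
Rotated = back + front = 'f' + 'ujeuye'
Result: fujeuye


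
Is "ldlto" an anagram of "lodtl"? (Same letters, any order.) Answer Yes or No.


String 1: 'lodtl' -> sorted: 'dllot'
String 2: 'ldlto' -> sorted: 'dllot'
Compare sorted forms: 'dllot' == 'dllot'
Anagram: Yes


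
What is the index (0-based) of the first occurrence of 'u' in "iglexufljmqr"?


Input string: 'iglexufljmqr'
Target: 'u'
Scanning left to right: s[0]='i', s[1]='g', s[2]='l', s[3]='e', s[4]='x', s[5]='u'
First match at index: 5


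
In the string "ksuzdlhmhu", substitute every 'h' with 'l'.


Input string: 'ksuzdlhmhu'
Operation: replace 'h' with 'l'
Positions of 'h': 6, 8
After replacement: ksuzdllmlu


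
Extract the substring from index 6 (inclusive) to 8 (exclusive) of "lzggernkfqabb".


Input string: 'lzggernkfqabb'
Operation: slice [6:8]
Extract characters: s[6]='n', s[7]='k'
Result: nk


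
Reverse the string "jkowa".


Input string: 'jkowa'
Operation: reverse character order
Original order: 'j' -> 'k' -> 'o' -> 'w' -> 'a'
Reversed order: 'a' -> 'w' -> 'o' -> 'k' -> 'j'
Result: awokj


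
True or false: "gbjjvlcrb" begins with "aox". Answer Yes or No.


Input string: 'gbjjvlcrb'
Prefix to check: 'aox'
First 3 characters of input: 'gbj'
Match: False
Result: No


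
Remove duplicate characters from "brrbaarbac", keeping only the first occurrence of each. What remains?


Input: 'brrbaarbac'
Operation: keep first occurrence of each character
Scan: s[0]='b' new -> keep; s[1]='r' new -> keep; s[2]='r' seen -> skip; s[3]='b' seen -> skip; s[4]='a' new -> keep; s[5]='a' seen -> skip; s[6]='r' seen -> skip; s[7]='b' seen -> skip; s[8]='a' seen -> skip; s[9]='c' new -> keep
Result: brac


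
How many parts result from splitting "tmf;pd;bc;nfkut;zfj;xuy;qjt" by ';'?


Input string: 'tmf;pd;bc;nfkut;zfj;xuy;qjt'
Delimiter: ';'
Split result: 'tmf', 'pd', 'bc', 'nfkut', 'zfj', 'xuy', 'qjt'
Number of parts: 7


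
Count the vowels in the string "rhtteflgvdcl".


Input string: 'rhtteflgvdcl'
Operation: count vowels (a, e, i, o, u)
Scan: s[0]='r', s[1]='h', s[2]='t', s[3]='t', s[4]='e' (vowel), s[5]='f', s[6]='l', s[7]='g', s[8]='v', s[9]='d', s[10]='c', s[11]='l'
Vowels found: 1
Result: 1


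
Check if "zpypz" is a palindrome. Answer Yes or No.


Input string: 'zpypz'
Reversed: 'zpypz'
Compare pairs: s[0]='z' vs s[4]='z' (match), s[1]='p' vs s[3]='p' (match)
Palindrome: Yes


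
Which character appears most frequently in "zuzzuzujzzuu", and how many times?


Input: 'zuzzuzujzzuu'
Operation: tally each character
Counts: 'j':1, 'u':5, 'z':6
Maximum: 'z' appears 6 times


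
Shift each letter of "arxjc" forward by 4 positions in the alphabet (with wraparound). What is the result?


Input: 'arxjc', shift = 4
Operation: for each letter, (position + 4) mod 26
Mapping: 'a'(0+4=4)->'e', 'r'(17+4=21)->'v', 'x'(23+4=27, 27 mod 26=1)->'b', 'j'(9+4=13)->'n', 'c'(2+4=6)->'g'
Result: evbng


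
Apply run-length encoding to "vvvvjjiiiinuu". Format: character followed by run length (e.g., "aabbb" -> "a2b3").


Input: 'vvvvjjiiiinuu'
Operation: identify consecutive runs
Runs: 'vvvv' -> v4, 'jj' -> j2, 'iiii' -> i4, 'n' -> n1, 'uu' -> u2
Encoded: v4j2i4n1u2


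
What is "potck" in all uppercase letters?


Input string: 'potck'
Operation: convert each letter to uppercase
Mapping: 'p'->'P', 'o'->'O', 't'->'T', 'c'->'C', 'k'->'K'
Result: POTCK


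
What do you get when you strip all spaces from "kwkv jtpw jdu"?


Input string: 'kwkv jtpw jdu'
Operation: remove all spaces
Words: 'kwkv', 'jtpw', 'jdu'
Join without spaces: kwkvjtpwjdu


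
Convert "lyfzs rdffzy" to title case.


Input string: 'lyfzs rdffzy'
Operation: capitalize first letter of each word
Word transformations: 'lyfzs'->'Lyfzs', 'rdffzy'->'Rdffzy'
Result: Lyfzs Rdffzy


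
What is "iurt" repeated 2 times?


Input string: 'iurt'
Operation: repeat 2 times
Concatenation: 'iurt' + 'iurt'
Result: iurtiurt


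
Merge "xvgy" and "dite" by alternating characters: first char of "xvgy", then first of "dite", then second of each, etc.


String 1: 'xvgy'
String 2: 'dite'
Operation: alternate characters
Pairs: 'x'+'d', 'v'+'i', 'g'+'t', 'y'+'e'
Result: xdvigtye


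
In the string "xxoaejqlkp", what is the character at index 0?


Input string: 'xxoaejqlkp'
Operation: get character at index 0
Index mapping: s[0]='x'
Result: 'x'


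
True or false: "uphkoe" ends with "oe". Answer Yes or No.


Input string: 'uphkoe'
Suffix to check: 'oe'
Last 2 characters of input: 'oe'
Match: True
Result: Yes


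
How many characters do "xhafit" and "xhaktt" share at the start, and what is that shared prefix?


String 1: 'xhafit'
String 2: 'xhaktt'
Compare position by position:
pos 0: 'x' vs 'x' match
pos 1: 'h' vs 'h' match
pos 2: 'a' vs 'a' match
pos 3: 'f' vs 'k' differ -> stop
Longest common prefix: "xha" (length 3)


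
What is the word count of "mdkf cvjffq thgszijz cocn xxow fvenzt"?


Input string: 'mdkf cvjffq thgszijz cocn xxow fvenzt'
Operation: split by spaces
Words found: 'mdkf', 'cvjffq', 'thgszijz', 'cocn', 'xxow', 'fvenzt'
Word count: 6


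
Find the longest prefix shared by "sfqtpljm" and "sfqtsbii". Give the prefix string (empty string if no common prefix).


String 1: 'sfqtpljm'
String 2: 'sfqtsbii'
Compare position by position:
pos 0: 's' vs 's' match
pos 1: 'f' vs 'f' match
pos 2: 'q' vs 'q' match
pos 3: 't' vs 't' match
pos 4: 'p' vs 's' differ -> stop
Longest common prefix: "sfqt" (length 4)


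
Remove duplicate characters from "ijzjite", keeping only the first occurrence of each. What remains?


Input: 'ijzjite'
Operation: keep first occurrence of each character
Scan: s[0]='i' new -> keep; s[1]='j' new -> keep; s[2]='z' new -> keep; s[3]='j' seen -> skip; s[4]='i' seen -> skip; s[5]='t' new -> keep; s[6]='e' new -> keep
Result: ijzte


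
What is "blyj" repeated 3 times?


Input string: 'blyj'
Operation: repeat 3 times
Concatenation: 'blyj' + 'blyj' + 'blyj'
Result: blyjblyjblyj


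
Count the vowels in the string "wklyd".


Input string: 'wklyd'
Operation: count vowels (a, e, i, o, u)
Scan: s[0]='w', s[1]='k', s[2]='l', s[3]='y', s[4]='d'
Vowels found: 0
Result: 0


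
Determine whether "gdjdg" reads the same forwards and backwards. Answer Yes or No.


Input string: 'gdjdg'
Reversed: 'gdjdg'
Compare pairs: s[0]='g' vs s[4]='g' (match), s[1]='d' vs s[3]='d' (match)
Palindrome: Yes


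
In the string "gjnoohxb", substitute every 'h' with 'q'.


Input string: 'gjnoohxb'
Operation: replace 'h' with 'q'
Positions of 'h': 5
After replacement: gjnooqxb


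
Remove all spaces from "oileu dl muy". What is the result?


Input string: 'oileu dl muy'
Operation: remove all spaces
Words: 'oileu', 'dl', 'muy'
Join without spaces: oileudlmuy


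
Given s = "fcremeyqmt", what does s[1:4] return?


Input string: 'fcremeyqmt'
Operation: slice [1:4]
Extract characters: s[1]='c', s[2]='r', s[3]='e'
Result: cre


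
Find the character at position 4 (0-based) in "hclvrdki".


Input string: 'hclvrdki'
Operation: get character at index 4
Index mapping: s[0]='h', s[1]='c', s[2]='l', s[3]='v', s[4]='r'
Result: 'r'


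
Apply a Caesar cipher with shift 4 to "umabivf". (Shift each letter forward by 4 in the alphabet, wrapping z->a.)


Input: 'umabivf', shift = 4
Operation: for each letter, (position + 4) mod 26
Mapping: 'u'(20+4=24)->'y', 'm'(12+4=16)->'q', 'a'(0+4=4)->'e', 'b'(1+4=5)->'f', 'i'(8+4=12)->'m', 'v'(21+4=25)->'z', 'f'(5+4=9)->'j'
Result: yqefmzj


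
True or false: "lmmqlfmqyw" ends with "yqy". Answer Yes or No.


Input string: 'lmmqlfmqyw'
Suffix to check: 'yqy'
Last 3 characters of input: 'qyw'
Match: False
Result: No


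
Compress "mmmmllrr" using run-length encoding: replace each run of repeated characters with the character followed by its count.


Input: 'mmmmllrr'
Operation: identify consecutive runs
Runs: 'mmmm' -> m4, 'll' -> l2, 'rr' -> r2
Encoded: m4l2r2


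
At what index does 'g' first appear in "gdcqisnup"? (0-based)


Input string: 'gdcqisnup'
Target: 'g'
Scanning left to right: s[0]='g'
First match at index: 0


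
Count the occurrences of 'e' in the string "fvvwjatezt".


Input string: 'fvvwjatezt'
Target character: 'e'
Scan each position: s[7]='e'
Matches found at indices: 7
Total: 1


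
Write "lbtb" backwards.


Input string: 'lbtb'
Operation: reverse character order
Original order: 'l' -> 'b' -> 't' -> 'b'
Reversed order: 'b' -> 't' -> 'b' -> 'l'
Result: btbl


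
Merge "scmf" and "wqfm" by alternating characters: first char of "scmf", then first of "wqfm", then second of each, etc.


String 1: 'scmf'
String 2: 'wqfm'
Operation: alternate characters
Pairs: 's'+'w', 'c'+'q', 'm'+'f', 'f'+'m'
Result: swcqmffm


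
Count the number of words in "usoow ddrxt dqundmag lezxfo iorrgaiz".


Input string: 'usoow ddrxt dqundmag lezxfo iorrgaiz'
Operation: split by spaces
Words found: 'usoow', 'ddrxt', 'dqundmag', 'lezxfo', 'iorrgaiz'
Word count: 5


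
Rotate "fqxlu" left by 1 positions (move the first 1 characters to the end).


Input: 'fqxlu', shift = 1
Operation: split at index 1 and swap parts
Front part s[0:1] = 'f'
Back part s[1:] = 'qxlu'
Rotated = back + front = 'qxlu' + 'f'
Result: qxluf


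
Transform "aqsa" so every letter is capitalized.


Input string: 'aqsa'
Operation: convert each letter to uppercase
Mapping: 'a'->'A', 'q'->'Q', 's'->'S', 'a'->'A'
Result: AQSA


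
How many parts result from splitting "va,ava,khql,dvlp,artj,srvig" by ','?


Input string: 'va,ava,khql,dvlp,artj,srvig'
Delimiter: ','
Split result: 'va', 'ava', 'khql', 'dvlp', 'artj', 'srvig'
Number of parts: 6


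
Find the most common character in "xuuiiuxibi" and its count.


Input: 'xuuiiuxibi'
Operation: tally each character
Counts: 'b':1, 'i':4, 'u':3, 'x':2
Maximum: 'i' appears 4 times


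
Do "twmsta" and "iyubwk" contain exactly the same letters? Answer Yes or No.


String 1: 'twmsta' -> sorted: 'amsttw'
String 2: 'iyubwk' -> sorted: 'bikuwy'
Compare sorted forms: 'amsttw' != 'bikuwy'
Anagram: No


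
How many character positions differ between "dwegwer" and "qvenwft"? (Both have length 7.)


String 1: 'dwegwer'
String 2: 'qvenwft'
Compare each position: pos 0: 'd'!='q', pos 1: 'w'!='v', pos 2: 'e'=='e', pos 3: 'g'!='n', pos 4: 'w'=='w', pos 5: 'e'!='f', pos 6: 'r'!='t'
Differing positions: 5
Hamming distance: 5


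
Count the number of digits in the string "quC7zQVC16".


Input string: 'quC7zQVC16'
Operation: count digit characters (0-9)
Scan: 'q', 'u', 'C', '7'(digit), 'z', 'Q', 'V', 'C', '1'(digit), '6'(digit)
Digits found: 3
Result: 3


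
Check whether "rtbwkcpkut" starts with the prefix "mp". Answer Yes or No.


Input string: 'rtbwkcpkut'
Prefix to check: 'mp'
First 2 characters of input: 'rt'
Match: False
Result: No


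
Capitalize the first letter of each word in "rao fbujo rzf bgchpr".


Input string: 'rao fbujo rzf bgchpr'
Operation: capitalize first letter of each word
Word transformations: 'rao'->'Rao', 'fbujo'->'Fbujo', 'rzf'->'Rzf', 'bgchpr'->'Bgchpr'
Result: Rao Fbujo Rzf Bgchpr
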